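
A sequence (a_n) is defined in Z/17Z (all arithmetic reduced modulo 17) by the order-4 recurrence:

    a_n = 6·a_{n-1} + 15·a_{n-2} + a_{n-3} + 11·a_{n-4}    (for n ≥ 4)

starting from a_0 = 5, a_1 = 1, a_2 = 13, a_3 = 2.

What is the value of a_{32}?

a_4 = 6·2 + 15·13 + 1·1 + 11·5 = 8
a_5 = 6·8 + 15·2 + 1·13 + 11·1 = 0
a_6 = 6·0 + 15·8 + 1·2 + 11·13 = 10
a_7 = 6·10 + 15·0 + 1·8 + 11·2 = 5
a_8 = 6·5 + 15·10 + 1·0 + 11·8 = 13
a_9 = 6·13 + 15·5 + 1·10 + 11·0 = 10
a_10 = 6·10 + 15·13 + 1·5 + 11·10 = 13
a_11 = 6·13 + 15·10 + 1·13 + 11·5 = 7
a_12 = 6·7 + 15·13 + 1·10 + 11·13 = 16
a_13 = 6·16 + 15·7 + 1·13 + 11·10 = 1
a_14 = 6·1 + 15·16 + 1·7 + 11·13 = 5
a_15 = 6·5 + 15·1 + 1·16 + 11·7 = 2
a_16 = 6·2 + 15·5 + 1·1 + 11·16 = 9
a_17 = 6·9 + 15·2 + 1·5 + 11·1 = 15
a_18 = 6·15 + 15·9 + 1·2 + 11·5 = 10
a_19 = 6·10 + 15·15 + 1·9 + 11·2 = 10
a_20 = 6·10 + 15·10 + 1·15 + 11·9 = 1
a_21 = 6·1 + 15·10 + 1·10 + 11·15 = 8
a_22 = 6·8 + 15·1 + 1·10 + 11·10 = 13
a_23 = 6·13 + 15·8 + 1·1 + 11·10 = 3
a_24 = 6·3 + 15·13 + 1·8 + 11·1 = 11
a_25 = 6·11 + 15·3 + 1·13 + 11·8 = 8
a_26 = 6·8 + 15·11 + 1·3 + 11·13 = 2
a_27 = 6·2 + 15·8 + 1·11 + 11·3 = 6
a_28 = 6·6 + 15·2 + 1·8 + 11·11 = 8
a_29 = 6·8 + 15·6 + 1·2 + 11·8 = 7
a_30 = 6·7 + 15·8 + 1·6 + 11·2 = 3
a_31 = 6·3 + 15·7 + 1·8 + 11·6 = 10
a_32 = 6·10 + 15·3 + 1·7 + 11·8 = 13

13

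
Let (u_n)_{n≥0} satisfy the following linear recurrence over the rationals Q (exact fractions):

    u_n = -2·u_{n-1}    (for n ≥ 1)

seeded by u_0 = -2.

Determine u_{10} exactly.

-2048

u_1 = -2·-2 = 4
u_2 = -2·4 = -8
u_3 = -2·-8 = 16
u_4 = -2·16 = -32
u_5 = -2·-32 = 64
u_6 = -2·64 = -128
u_7 = -2·-128 = 256
u_8 = -2·256 = -512
u_9 = -2·-512 = 1024
u_10 = -2·1024 = -2048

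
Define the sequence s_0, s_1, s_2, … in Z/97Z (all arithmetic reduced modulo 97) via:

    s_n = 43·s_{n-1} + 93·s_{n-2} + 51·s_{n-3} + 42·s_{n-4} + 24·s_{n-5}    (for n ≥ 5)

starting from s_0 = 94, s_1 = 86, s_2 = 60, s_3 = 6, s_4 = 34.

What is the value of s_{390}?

s_5 = 43·34 + 93·6 + 51·60 + 42·86 + 24·94 = 84
s_6 = 43·84 + 93·34 + 51·6 + 42·60 + 24·86 = 24
s_7 = 43·24 + 93·84 + 51·34 + 42·6 + 24·60 = 48
s_8 = 43·48 + 93·24 + 51·84 + 42·34 + 24·6 = 64
s_9 = 43·64 + 93·48 + 51·24 + 42·84 + 24·34 = 77
s_10 = 43·77 + 93·64 + 51·48 + 42·24 + 24·84 = 88
Continuing the recurrence:
  s_11 = 20;  s_12 = 30;  s_13 = 89;  s_14 = 86;  s_15 = 64;  s_16 = 54
  s_17 = 46;  s_18 = 7;  s_19 = 57;  s_20 = 37;  s_21 = 1;  s_22 = 29
  s_23 = 66;  s_24 = 69;  s_25 = 68;  s_26 = 78;  s_27 = 78;  s_28 = 31
  s_29 = 5;  s_30 = 53;  s_31 = 64;  s_32 = 52;  s_33 = 11;  s_34 = 55
  s_35 = 9;  s_36 = 83;  s_37 = 94;  s_38 = 50;  s_39 = 42;  s_40 = 14
  s_41 = 0;  s_42 = 40;  s_43 = 63;  s_44 = 71;  s_45 = 36;  s_46 = 46
  s_47 = 40;  s_48 = 9;  s_49 = 66;  s_50 = 72;  s_51 = 61;  s_52 = 55
  s_53 = 51;  s_54 = 89;  s_55 = 48;  s_56 = 32;  s_57 = 67;  s_58 = 75
  s_59 = 11;  s_60 = 72;  s_61 = 80;  s_62 = 32;  s_63 = 6;  s_64 = 29
  s_65 = 86;  s_66 = 71;  s_67 = 67;  s_68 = 3;  s_69 = 30;  s_70 = 41
  s_71 = 9;  s_72 = 92;  s_73 = 68;  s_74 = 25;  s_75 = 67;  s_76 = 47
  s_77 = 41;  s_78 = 11;  s_79 = 9;  s_80 = 2;  s_81 = 66;  s_82 = 79
  s_83 = 94;  s_84 = 20;  s_85 = 58;  s_86 = 82;  s_87 = 70;  s_88 = 6
  s_89 = 92;  s_90 = 19;  s_91 = 37;  s_92 = 88;  s_93 = 77;  s_94 = 92
  s_95 = 58;  s_96 = 64;  s_97 = 45;  s_98 = 67;  s_99 = 36;  s_100 = 89
  s_101 = 50;  s_102 = 55;  s_103 = 27;  s_104 = 42;  s_105 = 9;  s_106 = 62
  s_107 = 48;  s_108 = 31;  s_109 = 63;  s_110 = 93;  s_111 = 5;  s_112 = 78
  s_113 = 21;  s_114 = 56;  s_115 = 14;  s_116 = 92;  s_117 = 4;  s_118 = 76
  s_119 = 79;  s_120 = 28;  s_121 = 59;  s_122 = 42;  s_123 = 89;  s_124 = 40
  s_125 = 60;  s_126 = 51;  s_127 = 9;  s_128 = 75;  s_129 = 55;  s_130 = 92
  s_131 = 45;  s_132 = 75;  s_133 = 13;  s_134 = 75;  s_135 = 38;  s_136 = 19
  s_137 = 46;  s_138 = 27;  s_139 = 7;  s_140 = 78;  s_141 = 10;  s_142 = 94
  s_143 = 95;  s_144 = 0;  s_145 = 13;  s_146 = 86;  s_147 = 95;  s_148 = 88
  s_149 = 91;  s_150 = 11;  s_151 = 78;  s_152 = 56;  s_153 = 55;  s_154 = 35
  s_155 = 18;  s_156 = 0;  s_157 = 32;  s_158 = 40;  s_159 = 84;  s_160 = 84
  s_161 = 64;  s_162 = 30;  s_163 = 9;  s_164 = 54;  s_165 = 81;  s_166 = 23
  s_167 = 55;  s_168 = 61;  s_169 = 29;  s_170 = 25;  s_171 = 45;  s_172 = 18
  s_173 = 89;  s_174 = 36;  s_175 = 41;  s_176 = 40;  s_177 = 93;  s_178 = 72
  s_179 = 75;  s_180 = 62;  s_181 = 40;  s_182 = 77;  s_183 = 36;  s_184 = 21
  s_185 = 94;  s_186 = 94;  s_187 = 46;  s_188 = 91;  s_189 = 74;  s_190 = 19
  s_191 = 38;  s_192 = 73;  s_193 = 33;  s_194 = 13;  s_195 = 91;  s_196 = 16
  s_197 = 51;  s_198 = 57;  s_199 = 19;  s_200 = 32;  s_201 = 40;  s_202 = 68
  s_203 = 63;  s_204 = 69;  s_205 = 95;  s_206 = 71;  s_207 = 91;  s_208 = 80
  s_209 = 24;  s_210 = 42;  s_211 = 64;  s_212 = 40;  s_213 = 35;  s_214 = 62
  s_215 = 17;  s_216 = 52;  s_217 = 0;  s_218 = 29;  s_219 = 87;  s_220 = 9
  s_221 = 50;  s_222 = 9;  s_223 = 49;  s_224 = 6;  s_225 = 24;  s_226 = 41
  s_227 = 76;  s_228 = 33;  s_229 = 90;  s_230 = 18;  s_231 = 65;  s_232 = 47
  s_233 = 73;  s_234 = 64;  s_235 = 65;  s_236 = 96;  s_237 = 74;  s_238 = 77
  s_239 = 52;  s_240 = 42;  s_241 = 73;  s_242 = 60;  s_243 = 23;  s_244 = 15
  s_245 = 24;  s_246 = 15;  s_247 = 34;  s_248 = 25;  s_249 = 65;  s_250 = 9
  s_251 = 86;  s_252 = 16;  s_253 = 59;  s_254 = 67;  s_255 = 14;  s_256 = 65
  s_257 = 94;  s_258 = 93;  s_259 = 16;  s_260 = 28;  s_261 = 42;  s_262 = 39
  s_263 = 21;  s_264 = 84;  s_265 = 96;  s_266 = 40;  s_267 = 66;  s_268 = 63
  s_269 = 57;  s_270 = 43;  s_271 = 30;  s_272 = 10;  s_273 = 7;  s_274 = 18
  s_275 = 56;  s_276 = 50;  s_277 = 80;  s_278 = 36;  s_279 = 63;  s_280 = 1
  s_281 = 76;  s_282 = 15;  s_283 = 22;  s_284 = 11;  s_285 = 1;  s_286 = 83
  s_287 = 75;  s_288 = 54;  s_289 = 62;  s_290 = 85;  s_291 = 51;  s_292 = 62
  s_293 = 27;  s_294 = 36;  s_295 = 54;  s_296 = 11;  s_297 = 59;  s_298 = 35
  s_299 = 15;  s_300 = 34;  s_301 = 12;  s_302 = 54;  s_303 = 46;  s_304 = 88
  s_305 = 11;  s_306 = 76;  s_307 = 76;  s_308 = 80;  s_309 = 80;  s_310 = 73
  s_311 = 81;  s_312 = 39;  s_313 = 74;  s_314 = 18;  s_315 = 55;  s_316 = 46
  s_317 = 27;  s_318 = 9;  s_319 = 32;  s_320 = 52;  s_321 = 52;  s_322 = 30
  s_323 = 56;  s_324 = 35;  s_325 = 35;  s_326 = 36;  s_327 = 57;  s_328 = 19
  s_329 = 79;  s_330 = 44;  s_331 = 80;  s_332 = 50;  s_333 = 88;  s_334 = 59
  s_335 = 33;  s_336 = 88;  s_337 = 14;  s_338 = 24;  s_339 = 21;  s_340 = 92
  s_341 = 36;  s_342 = 6;  s_343 = 56;  s_344 = 52;  s_345 = 24;  s_346 = 43
  s_347 = 14;  s_348 = 41;  s_349 = 45;  s_350 = 17;  s_351 = 91;  s_352 = 50
  s_353 = 95;  s_354 = 38;  s_355 = 80;  s_356 = 1;  s_357 = 61;  s_358 = 2
  s_359 = 91;  s_360 = 54;  s_361 = 87;  s_362 = 14;  s_363 = 88;  s_364 = 7
  s_365 = 84;  s_366 = 78;  s_367 = 35;  s_368 = 26;  s_369 = 19;  s_370 = 30
  s_371 = 62;  s_372 = 15;  s_373 = 51;  s_374 = 27;  s_375 = 2;  s_376 = 41
  s_377 = 8;  s_378 = 21;  s_379 = 8;  s_380 = 13;  s_381 = 8;  s_382 = 28
  s_383 = 56;  s_384 = 47;  s_385 = 90;  s_386 = 49;  s_387 = 87;  s_388 = 7
s_389 = 43·7 + 93·87 + 51·49 + 42·90 + 24·47 = 85
s_390 = 43·85 + 93·7 + 51·87 + 42·49 + 24·90 = 60

60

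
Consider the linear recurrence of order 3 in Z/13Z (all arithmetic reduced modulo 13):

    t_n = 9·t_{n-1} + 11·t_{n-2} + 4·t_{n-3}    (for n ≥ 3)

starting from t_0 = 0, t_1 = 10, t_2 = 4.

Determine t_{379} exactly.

5

t_3 = 9·4 + 11·10 + 4·0 = 3
t_4 = 9·3 + 11·4 + 4·10 = 7
t_5 = 9·7 + 11·3 + 4·4 = 8
t_6 = 9·8 + 11·7 + 4·3 = 5
t_7 = 9·5 + 11·8 + 4·7 = 5
t_8 = 9·5 + 11·5 + 4·8 = 2
t_9 = 9·2 + 11·5 + 4·5 = 2
t_10 = 9·2 + 11·2 + 4·5 = 8
t_11 = 9·8 + 11·2 + 4·2 = 11
t_12 = 9·11 + 11·8 + 4·2 = 0
t_13 = 9·0 + 11·11 + 4·8 = 10
t_14 = 9·10 + 11·0 + 4·11 = 4
(t_12, t_13, t_14) = (0, 10, 4) = (t_0, t_1, t_2), so the sequence has period 12.
379 ≡ 7 (mod 12), hence t_379 = t_7 = 5.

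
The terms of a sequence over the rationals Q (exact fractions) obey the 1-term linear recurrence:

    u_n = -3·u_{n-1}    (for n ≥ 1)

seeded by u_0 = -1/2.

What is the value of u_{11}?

177147/2

u_1 = -3·-1/2 = 3/2
u_2 = -3·3/2 = -9/2
u_3 = -3·-9/2 = 27/2
u_4 = -3·27/2 = -81/2
u_5 = -3·-81/2 = 243/2
u_6 = -3·243/2 = -729/2
u_7 = -3·-729/2 = 2187/2
u_8 = -3·2187/2 = -6561/2
u_9 = -3·-6561/2 = 19683/2
u_10 = -3·19683/2 = -59049/2
u_11 = -3·-59049/2 = 177147/2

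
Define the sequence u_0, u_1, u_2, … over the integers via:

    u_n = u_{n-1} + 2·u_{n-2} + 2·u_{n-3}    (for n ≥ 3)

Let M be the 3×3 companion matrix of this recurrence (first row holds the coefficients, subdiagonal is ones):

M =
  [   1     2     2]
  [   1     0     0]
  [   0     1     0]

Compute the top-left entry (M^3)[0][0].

(M^3)[0][0] is the top entry after applying M 3 times to the unit state (1, 0, 0). Equivalently it is h_{5} for the auxiliary sequence (h_n) obeying the same recurrence with h_2 = 1 and h_i = 0 for 0 ≤ i < 2:
h_3 = 1·1 + 2·0 + 2·0 = 1
h_4 = 1·1 + 2·1 + 2·0 = 3
h_5 = 1·3 + 2·1 + 2·1 = 7

7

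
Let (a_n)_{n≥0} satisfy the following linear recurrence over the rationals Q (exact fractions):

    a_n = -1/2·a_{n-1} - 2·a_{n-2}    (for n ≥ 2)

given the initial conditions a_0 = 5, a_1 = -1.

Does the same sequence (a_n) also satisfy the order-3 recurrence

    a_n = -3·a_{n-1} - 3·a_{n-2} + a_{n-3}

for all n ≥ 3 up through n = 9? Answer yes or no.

Terms a_0..a_9: 5, -1, -19/2, 27/4, 125/8, -341/16, -659/32, 3387/64, 1885/128, -28981/256
n=3: candidate gives 73/2, actual a_3 = 27/4 ✗

no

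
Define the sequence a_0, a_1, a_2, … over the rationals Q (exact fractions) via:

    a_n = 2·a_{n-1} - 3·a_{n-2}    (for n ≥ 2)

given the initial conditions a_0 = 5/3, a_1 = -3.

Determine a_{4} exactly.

a_2 = 2·-3 + -3·5/3 = -11
a_3 = 2·-11 + -3·-3 = -13
a_4 = 2·-13 + -3·-11 = 7

7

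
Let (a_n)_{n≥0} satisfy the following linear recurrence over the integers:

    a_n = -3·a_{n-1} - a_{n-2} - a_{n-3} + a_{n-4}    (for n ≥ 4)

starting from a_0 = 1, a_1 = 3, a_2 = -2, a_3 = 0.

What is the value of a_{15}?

a_4 = -3·0 + -1·-2 + -1·3 + 1·1 = 0
a_5 = -3·0 + -1·0 + -1·-2 + 1·3 = 5
a_6 = -3·5 + -1·0 + -1·0 + 1·-2 = -17
a_7 = -3·-17 + -1·5 + -1·0 + 1·0 = 46
a_8 = -3·46 + -1·-17 + -1·5 + 1·0 = -126
a_9 = -3·-126 + -1·46 + -1·-17 + 1·5 = 354
a_10 = -3·354 + -1·-126 + -1·46 + 1·-17 = -999
a_11 = -3·-999 + -1·354 + -1·-126 + 1·46 = 2815
a_12 = -3·2815 + -1·-999 + -1·354 + 1·-126 = -7926
a_13 = -3·-7926 + -1·2815 + -1·-999 + 1·354 = 22316
a_14 = -3·22316 + -1·-7926 + -1·2815 + 1·-999 = -62836
a_15 = -3·-62836 + -1·22316 + -1·-7926 + 1·2815 = 176933

176933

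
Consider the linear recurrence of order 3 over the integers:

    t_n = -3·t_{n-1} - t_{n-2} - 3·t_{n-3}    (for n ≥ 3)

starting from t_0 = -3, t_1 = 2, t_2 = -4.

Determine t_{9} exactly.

t_3 = -3·-4 + -1·2 + -3·-3 = 19
t_4 = -3·19 + -1·-4 + -3·2 = -59
t_5 = -3·-59 + -1·19 + -3·-4 = 170
t_6 = -3·170 + -1·-59 + -3·19 = -508
t_7 = -3·-508 + -1·170 + -3·-59 = 1531
t_8 = -3·1531 + -1·-508 + -3·170 = -4595
t_9 = -3·-4595 + -1·1531 + -3·-508 = 13778

13778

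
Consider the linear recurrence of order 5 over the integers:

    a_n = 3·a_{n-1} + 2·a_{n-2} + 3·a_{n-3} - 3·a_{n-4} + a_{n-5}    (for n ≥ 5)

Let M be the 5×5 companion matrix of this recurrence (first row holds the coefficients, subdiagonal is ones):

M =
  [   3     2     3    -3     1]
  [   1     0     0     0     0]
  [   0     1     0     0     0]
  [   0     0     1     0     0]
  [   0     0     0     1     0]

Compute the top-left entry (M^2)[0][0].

(M^2)[0][0] is the top entry after applying M 2 times to the unit state (1, 0, 0, 0, 0). Equivalently it is h_{6} for the auxiliary sequence (h_n) obeying the same recurrence with h_4 = 1 and h_i = 0 for 0 ≤ i < 4:
h_5 = 3·1 + 2·0 + 3·0 + -3·0 + 1·0 = 3
h_6 = 3·3 + 2·1 + 3·0 + -3·0 + 1·0 = 11

11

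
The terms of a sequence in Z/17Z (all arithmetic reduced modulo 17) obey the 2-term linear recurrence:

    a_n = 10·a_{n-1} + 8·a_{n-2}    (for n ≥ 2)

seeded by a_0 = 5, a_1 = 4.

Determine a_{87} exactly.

7

a_2 = 10·4 + 8·5 = 12
a_3 = 10·12 + 8·4 = 16
a_4 = 10·16 + 8·12 = 1
a_5 = 10·1 + 8·16 = 2
a_6 = 10·2 + 8·1 = 11
a_7 = 10·11 + 8·2 = 7
a_8 = 10·7 + 8·11 = 5
a_9 = 10·5 + 8·7 = 4
(a_8, a_9) = (5, 4) = (a_0, a_1), so the sequence has period 8.
87 ≡ 7 (mod 8), hence a_87 = a_7 = 7.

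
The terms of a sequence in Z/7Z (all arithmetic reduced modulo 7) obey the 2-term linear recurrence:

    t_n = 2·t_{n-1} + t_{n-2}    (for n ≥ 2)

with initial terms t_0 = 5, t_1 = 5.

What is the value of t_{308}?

1

t_2 = 2·5 + 1·5 = 1
t_3 = 2·1 + 1·5 = 0
t_4 = 2·0 + 1·1 = 1
t_5 = 2·1 + 1·0 = 2
t_6 = 2·2 + 1·1 = 5
t_7 = 2·5 + 1·2 = 5
(t_6, t_7) = (5, 5) = (t_0, t_1), so the sequence has period 6.
308 ≡ 2 (mod 6), hence t_308 = t_2 = 1.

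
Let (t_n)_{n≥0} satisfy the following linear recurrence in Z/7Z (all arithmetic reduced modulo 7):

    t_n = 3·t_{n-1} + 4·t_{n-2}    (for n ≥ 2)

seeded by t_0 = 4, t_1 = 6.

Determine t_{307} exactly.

t_2 = 3·6 + 4·4 = 6
t_3 = 3·6 + 4·6 = 0
t_4 = 3·0 + 4·6 = 3
t_5 = 3·3 + 4·0 = 2
t_6 = 3·2 + 4·3 = 4
t_7 = 3·4 + 4·2 = 6
(t_6, t_7) = (4, 6) = (t_0, t_1), so the sequence has period 6.
307 ≡ 1 (mod 6), hence t_307 = t_1 = 6.

6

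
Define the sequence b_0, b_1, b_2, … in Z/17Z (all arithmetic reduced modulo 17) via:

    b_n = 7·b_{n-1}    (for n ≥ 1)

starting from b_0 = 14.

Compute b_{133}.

b_1 = 7·14 = 13
b_2 = 7·13 = 6
b_3 = 7·6 = 8
b_4 = 7·8 = 5
b_5 = 7·5 = 1
b_6 = 7·1 = 7
b_7 = 7·7 = 15
b_8 = 7·15 = 3
b_9 = 7·3 = 4
b_10 = 7·4 = 11
b_11 = 7·11 = 9
b_12 = 7·9 = 12
b_13 = 7·12 = 16
b_14 = 7·16 = 10
b_15 = 7·10 = 2
b_16 = 7·2 = 14
(b_16) = (14) = (b_0), so the sequence has period 16.
133 ≡ 5 (mod 16), hence b_133 = b_5 = 1.

1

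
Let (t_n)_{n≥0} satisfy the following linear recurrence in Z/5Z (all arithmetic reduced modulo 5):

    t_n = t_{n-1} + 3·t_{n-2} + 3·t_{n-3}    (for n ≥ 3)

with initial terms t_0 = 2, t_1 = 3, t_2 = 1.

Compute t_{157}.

t_3 = 1·1 + 3·3 + 3·2 = 1
t_4 = 1·1 + 3·1 + 3·3 = 3
t_5 = 1·3 + 3·1 + 3·1 = 4
t_6 = 1·4 + 3·3 + 3·1 = 1
t_7 = 1·1 + 3·4 + 3·3 = 2
t_8 = 1·2 + 3·1 + 3·4 = 2
t_9 = 1·2 + 3·2 + 3·1 = 1
t_10 = 1·1 + 3·2 + 3·2 = 3
t_11 = 1·3 + 3·1 + 3·2 = 2
t_12 = 1·2 + 3·3 + 3·1 = 4
t_13 = 1·4 + 3·2 + 3·3 = 4
t_14 = 1·4 + 3·4 + 3·2 = 2
t_15 = 1·2 + 3·4 + 3·4 = 1
t_16 = 1·1 + 3·2 + 3·4 = 4
t_17 = 1·4 + 3·1 + 3·2 = 3
t_18 = 1·3 + 3·4 + 3·1 = 3
t_19 = 1·3 + 3·3 + 3·4 = 4
t_20 = 1·4 + 3·3 + 3·3 = 2
t_21 = 1·2 + 3·4 + 3·3 = 3
t_22 = 1·3 + 3·2 + 3·4 = 1
(t_20, t_21, t_22) = (2, 3, 1) = (t_0, t_1, t_2), so the sequence has period 20.
157 ≡ 17 (mod 20), hence t_157 = t_17 = 3.

3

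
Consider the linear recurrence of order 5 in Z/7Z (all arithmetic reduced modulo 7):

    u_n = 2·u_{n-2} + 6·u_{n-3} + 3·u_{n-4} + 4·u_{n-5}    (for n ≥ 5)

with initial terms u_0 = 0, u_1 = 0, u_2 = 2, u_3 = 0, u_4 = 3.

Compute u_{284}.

5

u_5 = 0·3 + 2·0 + 6·2 + 3·0 + 4·0 = 5
u_6 = 0·5 + 2·3 + 6·0 + 3·2 + 4·0 = 5
u_7 = 0·5 + 2·5 + 6·3 + 3·0 + 4·2 = 1
u_8 = 0·1 + 2·5 + 6·5 + 3·3 + 4·0 = 0
u_9 = 0·0 + 2·1 + 6·5 + 3·5 + 4·3 = 3
u_10 = 0·3 + 2·0 + 6·1 + 3·5 + 4·5 = 6
u_11 = 0·6 + 2·3 + 6·0 + 3·1 + 4·5 = 1
u_12 = 0·1 + 2·6 + 6·3 + 3·0 + 4·1 = 6
u_13 = 0·6 + 2·1 + 6·6 + 3·3 + 4·0 = 5
u_14 = 0·5 + 2·6 + 6·1 + 3·6 + 4·3 = 6
u_15 = 0·6 + 2·5 + 6·6 + 3·1 + 4·6 = 3
u_16 = 0·3 + 2·6 + 6·5 + 3·6 + 4·1 = 1
u_17 = 0·1 + 2·3 + 6·6 + 3·5 + 4·6 = 4
u_18 = 0·4 + 2·1 + 6·3 + 3·6 + 4·5 = 2
u_19 = 0·2 + 2·4 + 6·1 + 3·3 + 4·6 = 5
u_20 = 0·5 + 2·2 + 6·4 + 3·1 + 4·3 = 1
u_21 = 0·1 + 2·5 + 6·2 + 3·4 + 4·1 = 3
u_22 = 0·3 + 2·1 + 6·5 + 3·2 + 4·4 = 5
u_23 = 0·5 + 2·3 + 6·1 + 3·5 + 4·2 = 0
u_24 = 0·0 + 2·5 + 6·3 + 3·1 + 4·5 = 2
u_25 = 0·2 + 2·0 + 6·5 + 3·3 + 4·1 = 1
u_26 = 0·1 + 2·2 + 6·0 + 3·5 + 4·3 = 3
u_27 = 0·3 + 2·1 + 6·2 + 3·0 + 4·5 = 6
u_28 = 0·6 + 2·3 + 6·1 + 3·2 + 4·0 = 4
u_29 = 0·4 + 2·6 + 6·3 + 3·1 + 4·2 = 6
u_30 = 0·6 + 2·4 + 6·6 + 3·3 + 4·1 = 1
u_31 = 0·1 + 2·6 + 6·4 + 3·6 + 4·3 = 3
u_32 = 0·3 + 2·1 + 6·6 + 3·4 + 4·6 = 4
u_33 = 0·4 + 2·3 + 6·1 + 3·6 + 4·4 = 4
u_34 = 0·4 + 2·4 + 6·3 + 3·1 + 4·6 = 4
u_35 = 0·4 + 2·4 + 6·4 + 3·3 + 4·1 = 3
u_36 = 0·3 + 2·4 + 6·4 + 3·4 + 4·3 = 0
u_37 = 0·0 + 2·3 + 6·4 + 3·4 + 4·4 = 2
u_38 = 0·2 + 2·0 + 6·3 + 3·4 + 4·4 = 4
u_39 = 0·4 + 2·2 + 6·0 + 3·3 + 4·4 = 1
u_40 = 0·1 + 2·4 + 6·2 + 3·0 + 4·3 = 4
u_41 = 0·4 + 2·1 + 6·4 + 3·2 + 4·0 = 4
u_42 = 0·4 + 2·4 + 6·1 + 3·4 + 4·2 = 6
u_43 = 0·6 + 2·4 + 6·4 + 3·1 + 4·4 = 2
u_44 = 0·2 + 2·6 + 6·4 + 3·4 + 4·1 = 3
u_45 = 0·3 + 2·2 + 6·6 + 3·4 + 4·4 = 5
u_46 = 0·5 + 2·3 + 6·2 + 3·6 + 4·4 = 3
u_47 = 0·3 + 2·5 + 6·3 + 3·2 + 4·6 = 2
u_48 = 0·2 + 2·3 + 6·5 + 3·3 + 4·2 = 4
u_49 = 0·4 + 2·2 + 6·3 + 3·5 + 4·3 = 0
u_50 = 0·0 + 2·4 + 6·2 + 3·3 + 4·5 = 0
u_51 = 0·0 + 2·0 + 6·4 + 3·2 + 4·3 = 0
u_52 = 0·0 + 2·0 + 6·0 + 3·4 + 4·2 = 6
u_53 = 0·6 + 2·0 + 6·0 + 3·0 + 4·4 = 2
u_54 = 0·2 + 2·6 + 6·0 + 3·0 + 4·0 = 5
u_55 = 0·5 + 2·2 + 6·6 + 3·0 + 4·0 = 5
u_56 = 0·5 + 2·5 + 6·2 + 3·6 + 4·0 = 5
u_57 = 0·5 + 2·5 + 6·5 + 3·2 + 4·6 = 0
u_58 = 0·0 + 2·5 + 6·5 + 3·5 + 4·2 = 0
u_59 = 0·0 + 2·0 + 6·5 + 3·5 + 4·5 = 2
u_60 = 0·2 + 2·0 + 6·0 + 3·5 + 4·5 = 0
u_61 = 0·0 + 2·2 + 6·0 + 3·0 + 4·5 = 3
(u_57, u_58, u_59, u_60, u_61) = (0, 0, 2, 0, 3) = (u_0, u_1, u_2, u_3, u_4), so the sequence has period 57.
284 ≡ 56 (mod 57), hence u_284 = u_56 = 5.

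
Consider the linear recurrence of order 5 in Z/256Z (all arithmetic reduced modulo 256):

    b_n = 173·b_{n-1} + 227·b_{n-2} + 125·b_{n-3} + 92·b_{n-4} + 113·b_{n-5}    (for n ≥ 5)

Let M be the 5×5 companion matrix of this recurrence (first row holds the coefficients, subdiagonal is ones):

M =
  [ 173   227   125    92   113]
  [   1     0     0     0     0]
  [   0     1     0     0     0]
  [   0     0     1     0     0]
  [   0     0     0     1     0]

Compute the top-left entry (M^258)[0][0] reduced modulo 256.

(M^258)[0][0] is the top entry after applying M 258 times to the unit state (1, 0, 0, 0, 0). Equivalently it is h_{262} for the auxiliary sequence (h_n) obeying the same recurrence with h_4 = 1 and h_i = 0 for 0 ≤ i < 4:
h_5 = 173·1 + 227·0 + 125·0 + 92·0 + 113·0 = 173
h_6 = 173·173 + 227·1 + 125·0 + 92·0 + 113·0 = 204
h_7 = 173·204 + 227·173 + 125·1 + 92·0 + 113·0 = 192
h_8 = 173·192 + 227·204 + 125·173 + 92·1 + 113·0 = 121
h_9 = 173·121 + 227·192 + 125·204 + 92·173 + 113·1 = 62
h_10 = 173·62 + 227·121 + 125·192 + 92·204 + 113·173 = 158
Continuing the recurrence:
  h_11 = 225;  h_12 = 169;  h_13 = 143;  h_14 = 129;  h_15 = 25;  h_16 = 40
  h_17 = 45;  h_18 = 145;  h_19 = 89;  h_20 = 26;  h_21 = 30;  h_22 = 194
  h_23 = 99;  h_24 = 52;  h_25 = 233;  h_26 = 222;  h_27 = 59;  h_28 = 225
  h_29 = 116;  h_30 = 87;  h_31 = 182;  h_32 = 174;  h_33 = 116;  h_34 = 4
  h_35 = 85;  h_36 = 127;  h_37 = 164;  h_38 = 150;  h_39 = 29;  h_40 = 216
  h_41 = 236;  h_42 = 121;  h_43 = 35;  h_44 = 155;  h_45 = 5;  h_46 = 145
  h_47 = 24;  h_48 = 99;  h_49 = 51;  h_50 = 73;  h_51 = 134;  h_52 = 92
  h_53 = 170;  h_54 = 163;  h_55 = 50;  h_56 = 139;  h_57 = 144;  h_58 = 153
  h_59 = 223;  h_60 = 180;  h_61 = 49;  h_62 = 40;  h_63 = 12;  h_64 = 160
  h_65 = 92;  h_66 = 233;  h_67 = 33;  h_68 = 160;  h_69 = 216;  h_70 = 77
  h_71 = 102;  h_72 = 190;  h_73 = 177;  h_74 = 233;  h_75 = 211;  h_76 = 237
  h_77 = 129;  h_78 = 56;  h_79 = 161;  h_80 = 193;  h_81 = 129;  h_82 = 254
  h_83 = 218;  h_84 = 246;  h_85 = 31;  h_86 = 192;  h_87 = 209;  h_88 = 66
  h_89 = 103;  h_90 = 221;  h_91 = 196;  h_92 = 175;  h_93 = 30;  h_94 = 10
  h_95 = 204;  h_96 = 200;  h_97 = 245;  h_98 = 91;  h_99 = 32;  h_100 = 222
  h_101 = 41;  h_102 = 8;  h_103 = 212;  h_104 = 73;  h_105 = 243;  h_106 = 111
  h_107 = 217;  h_108 = 137;  h_109 = 192;  h_110 = 87;  h_111 = 235;  h_112 = 185
  h_113 = 90;  h_114 = 160;  h_115 = 30;  h_116 = 79;  h_117 = 30;  h_118 = 51
  h_119 = 12;  h_120 = 157;  h_121 = 75;  h_122 = 84;  h_123 = 193;  h_124 = 64
  h_125 = 168;  h_126 = 208;  h_127 = 56;  h_128 = 129;  h_129 = 5;  h_130 = 4
  h_131 = 16;  h_132 = 225;  h_133 = 238;  h_134 = 206;  h_135 = 161;  h_136 = 153
  h_137 = 151;  h_138 = 105;  h_139 = 89;  h_140 = 8;  h_141 = 101;  h_142 = 49
  h_143 = 233;  h_144 = 98;  h_145 = 150;  h_146 = 58;  h_147 = 107;  h_148 = 12
  h_149 = 121;  h_150 = 182;  h_151 = 51;  h_152 = 121;  h_153 = 164;  h_154 = 215
  h_155 = 118;  h_156 = 118;  h_157 = 180;  h_158 = 140;  h_159 = 37;  h_160 = 135
  h_161 = 44;  h_162 = 70;  h_163 = 85;  h_164 = 216;  h_165 = 236;  h_166 = 25
  h_167 = 19;  h_168 = 99;  h_169 = 29;  h_170 = 209;  h_171 = 40;  h_172 = 123
  h_173 = 195;  h_174 = 73;  h_175 = 238;  h_176 = 164;  h_177 = 226;  h_178 = 171
  h_179 = 202;  h_180 = 123;  h_181 = 88;  h_182 = 97;  h_183 = 183;  h_184 = 4
  h_185 = 65;  h_186 = 136;  h_187 = 20;  h_188 = 16;  h_189 = 20;  h_190 = 9
  h_191 = 217;  h_192 = 248;  h_193 = 168;  h_194 = 117;  h_195 = 22;  h_196 = 142
  h_197 = 113;  h_198 = 57;  h_199 = 155;  h_200 = 53;  h_201 = 97;  h_202 = 152
  h_203 = 121;  h_204 = 97;  h_205 = 81;  h_206 = 70;  h_207 = 18;  h_208 = 14
  h_209 = 135;  h_210 = 88;  h_211 = 97;  h_212 = 122;  h_213 = 31;  h_214 = 181
  h_215 = 20;  h_216 = 207;  h_217 = 254;  h_218 = 178;  h_219 = 172;  h_220 = 80
  h_221 = 37;  h_222 = 3;  h_223 = 72;  h_224 = 14;  h_225 = 97;  h_226 = 136
  h_227 = 244;  h_228 = 169;  h_229 = 3;  h_230 = 183;  h_231 = 145;  h_232 = 41
  h_233 = 80;  h_234 = 79;  h_235 = 59;  h_236 = 185;  h_237 = 194;  h_238 = 168
  h_239 = 246;  h_240 = 119;  h_241 = 246;  h_242 = 227;  h_243 = 52;  h_244 = 229
  h_245 = 163;  h_246 = 196;  h_247 = 177;  h_248 = 64;  h_249 = 144;  h_250 = 224
  h_251 = 112;  h_252 = 193;  h_253 = 29;  h_254 = 124;  h_255 = 224;  h_256 = 73
  h_257 = 30;  h_258 = 190;  h_259 = 225;  h_260 = 73
h_261 = 173·73 + 227·225 + 125·190 + 92·30 + 113·73 = 159
h_262 = 173·159 + 227·73 + 125·225 + 92·190 + 113·30 = 145

145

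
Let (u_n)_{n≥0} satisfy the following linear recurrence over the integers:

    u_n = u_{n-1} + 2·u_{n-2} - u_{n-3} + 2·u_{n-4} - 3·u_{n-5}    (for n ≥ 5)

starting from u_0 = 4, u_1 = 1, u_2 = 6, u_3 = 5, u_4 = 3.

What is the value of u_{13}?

u_5 = 1·3 + 2·5 + -1·6 + 2·1 + -3·4 = -3
u_6 = 1·-3 + 2·3 + -1·5 + 2·6 + -3·1 = 7
u_7 = 1·7 + 2·-3 + -1·3 + 2·5 + -3·6 = -10
u_8 = 1·-10 + 2·7 + -1·-3 + 2·3 + -3·5 = -2
u_9 = 1·-2 + 2·-10 + -1·7 + 2·-3 + -3·3 = -44
u_10 = 1·-44 + 2·-2 + -1·-10 + 2·7 + -3·-3 = -15
u_11 = 1·-15 + 2·-44 + -1·-2 + 2·-10 + -3·7 = -142
u_12 = 1·-142 + 2·-15 + -1·-44 + 2·-2 + -3·-10 = -102
u_13 = 1·-102 + 2·-142 + -1·-15 + 2·-44 + -3·-2 = -453

-453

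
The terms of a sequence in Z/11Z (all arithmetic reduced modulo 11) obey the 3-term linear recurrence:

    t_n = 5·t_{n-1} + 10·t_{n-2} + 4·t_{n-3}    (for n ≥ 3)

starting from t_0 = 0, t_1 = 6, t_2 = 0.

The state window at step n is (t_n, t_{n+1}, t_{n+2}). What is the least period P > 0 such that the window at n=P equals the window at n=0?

40

n=0: window = (0, 6, 0)
n=1: window = (6, 0, 5)
n=2: window = (0, 5, 5)
n=3: window = (5, 5, 9)
n=4: window = (5, 9, 5)
n=5: window = (9, 5, 3)
n=6: window = (5, 3, 2)
n=7: window = (3, 2, 5)
n=8: window = (2, 5, 2)
n=9: window = (5, 2, 2)
n=10: window = (2, 2, 6)
n=11: window = (2, 6, 3)
n=12: window = (6, 3, 6)
n=13: window = (3, 6, 7)
n=14: window = (6, 7, 8)
n=15: window = (7, 8, 2)
n=16: window = (8, 2, 8)
n=17: window = (2, 8, 4)
n=18: window = (8, 4, 9)
n=19: window = (4, 9, 7)
n=20: window = (9, 7, 9)
n=21: window = (7, 9, 8)
n=22: window = (9, 8, 4)
n=23: window = (8, 4, 4)
n=24: window = (4, 4, 4)
n=25: window = (4, 4, 10)
n=26: window = (4, 10, 7)
n=27: window = (10, 7, 8)
n=28: window = (7, 8, 7)
n=29: window = (8, 7, 0)
n=30: window = (7, 0, 3)
n=31: window = (0, 3, 10)
n=32: window = (3, 10, 3)
n=33: window = (10, 3, 6)
n=34: window = (3, 6, 1)
n=35: window = (6, 1, 0)
n=36: window = (1, 0, 1)
n=37: window = (0, 1, 9)
n=38: window = (1, 9, 0)
n=39: window = (9, 0, 6)
n=40: window = (0, 6, 0)
window at n=40 equals window at n=0 → period = 40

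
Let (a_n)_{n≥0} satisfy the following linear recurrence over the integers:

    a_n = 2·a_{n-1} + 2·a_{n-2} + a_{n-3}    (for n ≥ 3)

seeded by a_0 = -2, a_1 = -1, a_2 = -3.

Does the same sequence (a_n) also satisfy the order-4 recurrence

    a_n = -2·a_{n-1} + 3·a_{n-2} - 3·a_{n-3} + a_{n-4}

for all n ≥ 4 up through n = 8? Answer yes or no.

no

Terms a_0..a_8: -2, -1, -3, -10, -27, -77, -218, -617, -1747
n=4: candidate gives 12, actual a_4 = -27 ✗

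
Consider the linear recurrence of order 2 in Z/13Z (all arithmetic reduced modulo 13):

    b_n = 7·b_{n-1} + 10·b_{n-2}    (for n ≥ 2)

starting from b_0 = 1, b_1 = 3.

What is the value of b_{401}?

5

b_2 = 7·3 + 10·1 = 5
b_3 = 7·5 + 10·3 = 0
b_4 = 7·0 + 10·5 = 11
b_5 = 7·11 + 10·0 = 12
b_6 = 7·12 + 10·11 = 12
b_7 = 7·12 + 10·12 = 9
b_8 = 7·9 + 10·12 = 1
b_9 = 7·1 + 10·9 = 6
b_10 = 7·6 + 10·1 = 0
b_11 = 7·0 + 10·6 = 8
b_12 = 7·8 + 10·0 = 4
b_13 = 7·4 + 10·8 = 4
b_14 = 7·4 + 10·4 = 3
b_15 = 7·3 + 10·4 = 9
b_16 = 7·9 + 10·3 = 2
b_17 = 7·2 + 10·9 = 0
b_18 = 7·0 + 10·2 = 7
b_19 = 7·7 + 10·0 = 10
b_20 = 7·10 + 10·7 = 10
b_21 = 7·10 + 10·10 = 1
b_22 = 7·1 + 10·10 = 3
(b_21, b_22) = (1, 3) = (b_0, b_1), so the sequence has period 21.
401 ≡ 2 (mod 21), hence b_401 = b_2 = 5.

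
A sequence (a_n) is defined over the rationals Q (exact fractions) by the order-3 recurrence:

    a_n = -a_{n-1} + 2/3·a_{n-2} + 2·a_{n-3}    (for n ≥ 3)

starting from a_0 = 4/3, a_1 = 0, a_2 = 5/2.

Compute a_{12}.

12893/486

a_3 = -1·5/2 + 2/3·0 + 2·4/3 = 1/6
a_4 = -1·1/6 + 2/3·5/2 + 2·0 = 3/2
a_5 = -1·3/2 + 2/3·1/6 + 2·5/2 = 65/18
a_6 = -1·65/18 + 2/3·3/2 + 2·1/6 = -41/18
a_7 = -1·-41/18 + 2/3·65/18 + 2·3/2 = 415/54
a_8 = -1·415/54 + 2/3·-41/18 + 2·65/18 = -107/54
a_9 = -1·-107/54 + 2/3·415/54 + 2·-41/18 = 413/162
a_10 = -1·413/162 + 2/3·-107/54 + 2·415/54 = 23/2
a_11 = -1·23/2 + 2/3·413/162 + 2·-107/54 = -6689/486
a_12 = -1·-6689/486 + 2/3·23/2 + 2·413/162 = 12893/486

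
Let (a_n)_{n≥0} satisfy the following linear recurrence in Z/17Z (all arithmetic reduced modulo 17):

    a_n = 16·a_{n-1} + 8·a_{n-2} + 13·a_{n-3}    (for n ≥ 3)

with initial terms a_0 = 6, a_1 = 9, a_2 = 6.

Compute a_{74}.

2

a_3 = 16·6 + 8·9 + 13·6 = 8
a_4 = 16·8 + 8·6 + 13·9 = 4
a_5 = 16·4 + 8·8 + 13·6 = 2
a_6 = 16·2 + 8·4 + 13·8 = 15
a_7 = 16·15 + 8·2 + 13·4 = 2
a_8 = 16·2 + 8·15 + 13·2 = 8
a_9 = 16·8 + 8·2 + 13·15 = 16
a_10 = 16·16 + 8·8 + 13·2 = 6
a_11 = 16·6 + 8·16 + 13·8 = 5
a_12 = 16·5 + 8·6 + 13·16 = 13
a_13 = 16·13 + 8·5 + 13·6 = 3
a_14 = 16·3 + 8·13 + 13·5 = 13
a_15 = 16·13 + 8·3 + 13·13 = 10
a_16 = 16·10 + 8·13 + 13·3 = 14
a_17 = 16·14 + 8·10 + 13·13 = 14
a_18 = 16·14 + 8·14 + 13·10 = 7
a_19 = 16·7 + 8·14 + 13·14 = 15
a_20 = 16·15 + 8·7 + 13·14 = 2
a_21 = 16·2 + 8·15 + 13·7 = 5
a_22 = 16·5 + 8·2 + 13·15 = 2
a_23 = 16·2 + 8·5 + 13·2 = 13
a_24 = 16·13 + 8·2 + 13·5 = 0
a_25 = 16·0 + 8·13 + 13·2 = 11
a_26 = 16·11 + 8·0 + 13·13 = 5
a_27 = 16·5 + 8·11 + 13·0 = 15
a_28 = 16·15 + 8·5 + 13·11 = 15
a_29 = 16·15 + 8·15 + 13·5 = 0
a_30 = 16·0 + 8·15 + 13·15 = 9
a_31 = 16·9 + 8·0 + 13·15 = 16
a_32 = 16·16 + 8·9 + 13·0 = 5
a_33 = 16·5 + 8·16 + 13·9 = 2
a_34 = 16·2 + 8·5 + 13·16 = 8
a_35 = 16·8 + 8·2 + 13·5 = 5
a_36 = 16·5 + 8·8 + 13·2 = 0
a_37 = 16·0 + 8·5 + 13·8 = 8
a_38 = 16·8 + 8·0 + 13·5 = 6
a_39 = 16·6 + 8·8 + 13·0 = 7
a_40 = 16·7 + 8·6 + 13·8 = 9
a_41 = 16·9 + 8·7 + 13·6 = 6
a_42 = 16·6 + 8·9 + 13·7 = 4
a_43 = 16·4 + 8·6 + 13·9 = 8
a_44 = 16·8 + 8·4 + 13·6 = 0
a_45 = 16·0 + 8·8 + 13·4 = 14
a_46 = 16·14 + 8·0 + 13·8 = 5
a_47 = 16·5 + 8·14 + 13·0 = 5
a_48 = 16·5 + 8·5 + 13·14 = 13
a_49 = 16·13 + 8·5 + 13·5 = 7
a_50 = 16·7 + 8·13 + 13·5 = 9
a_51 = 16·9 + 8·7 + 13·13 = 12
a_52 = 16·12 + 8·9 + 13·7 = 15
a_53 = 16·15 + 8·12 + 13·9 = 11
a_54 = 16·11 + 8·15 + 13·12 = 10
a_55 = 16·10 + 8·11 + 13·15 = 1
a_56 = 16·1 + 8·10 + 13·11 = 1
a_57 = 16·1 + 8·1 + 13·10 = 1
a_58 = 16·1 + 8·1 + 13·1 = 3
a_59 = 16·3 + 8·1 + 13·1 = 1
a_60 = 16·1 + 8·3 + 13·1 = 2
a_61 = 16·2 + 8·1 + 13·3 = 11
a_62 = 16·11 + 8·2 + 13·1 = 1
a_63 = 16·1 + 8·11 + 13·2 = 11
a_64 = 16·11 + 8·1 + 13·11 = 4
a_65 = 16·4 + 8·11 + 13·1 = 12
a_66 = 16·12 + 8·4 + 13·11 = 10
a_67 = 16·10 + 8·12 + 13·4 = 2
a_68 = 16·2 + 8·10 + 13·12 = 13
a_69 = 16·13 + 8·2 + 13·10 = 14
a_70 = 16·14 + 8·13 + 13·2 = 14
a_71 = 16·14 + 8·14 + 13·13 = 12
a_72 = 16·12 + 8·14 + 13·14 = 10
a_73 = 16·10 + 8·12 + 13·14 = 13
a_74 = 16·13 + 8·10 + 13·12 = 2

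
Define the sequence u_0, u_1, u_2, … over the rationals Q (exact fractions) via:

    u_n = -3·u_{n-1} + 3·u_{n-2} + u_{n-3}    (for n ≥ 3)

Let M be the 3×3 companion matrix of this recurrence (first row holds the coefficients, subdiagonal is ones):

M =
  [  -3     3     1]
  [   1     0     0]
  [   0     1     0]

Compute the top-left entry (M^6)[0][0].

(M^6)[0][0] is the top entry after applying M 6 times to the unit state (1, 0, 0). Equivalently it is h_{8} for the auxiliary sequence (h_n) obeying the same recurrence with h_2 = 1 and h_i = 0 for 0 ≤ i < 2:
h_3 = -3·1 + 3·0 + 1·0 = -3
h_4 = -3·-3 + 3·1 + 1·0 = 12
h_5 = -3·12 + 3·-3 + 1·1 = -44
h_6 = -3·-44 + 3·12 + 1·-3 = 165
h_7 = -3·165 + 3·-44 + 1·12 = -615
h_8 = -3·-615 + 3·165 + 1·-44 = 2296

2296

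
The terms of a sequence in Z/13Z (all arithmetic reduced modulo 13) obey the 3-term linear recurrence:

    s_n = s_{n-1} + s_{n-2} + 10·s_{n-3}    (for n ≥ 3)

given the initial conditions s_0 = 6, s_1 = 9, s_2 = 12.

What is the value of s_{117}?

s_3 = 1·12 + 1·9 + 10·6 = 3
s_4 = 1·3 + 1·12 + 10·9 = 1
s_5 = 1·1 + 1·3 + 10·12 = 7
s_6 = 1·7 + 1·1 + 10·3 = 12
s_7 = 1·12 + 1·7 + 10·1 = 3
s_8 = 1·3 + 1·12 + 10·7 = 7
s_9 = 1·7 + 1·3 + 10·12 = 0
s_10 = 1·0 + 1·7 + 10·3 = 11
s_11 = 1·11 + 1·0 + 10·7 = 3
s_12 = 1·3 + 1·11 + 10·0 = 1
s_13 = 1·1 + 1·3 + 10·11 = 10
s_14 = 1·10 + 1·1 + 10·3 = 2
s_15 = 1·2 + 1·10 + 10·1 = 9
s_16 = 1·9 + 1·2 + 10·10 = 7
s_17 = 1·7 + 1·9 + 10·2 = 10
s_18 = 1·10 + 1·7 + 10·9 = 3
s_19 = 1·3 + 1·10 + 10·7 = 5
s_20 = 1·5 + 1·3 + 10·10 = 4
s_21 = 1·4 + 1·5 + 10·3 = 0
s_22 = 1·0 + 1·4 + 10·5 = 2
s_23 = 1·2 + 1·0 + 10·4 = 3
s_24 = 1·3 + 1·2 + 10·0 = 5
s_25 = 1·5 + 1·3 + 10·2 = 2
s_26 = 1·2 + 1·5 + 10·3 = 11
s_27 = 1·11 + 1·2 + 10·5 = 11
s_28 = 1·11 + 1·11 + 10·2 = 3
s_29 = 1·3 + 1·11 + 10·11 = 7
s_30 = 1·7 + 1·3 + 10·11 = 3
s_31 = 1·3 + 1·7 + 10·3 = 1
s_32 = 1·1 + 1·3 + 10·7 = 9
s_33 = 1·9 + 1·1 + 10·3 = 1
s_34 = 1·1 + 1·9 + 10·1 = 7
s_35 = 1·7 + 1·1 + 10·9 = 7
s_36 = 1·7 + 1·7 + 10·1 = 11
s_37 = 1·11 + 1·7 + 10·7 = 10
s_38 = 1·10 + 1·11 + 10·7 = 0
s_39 = 1·0 + 1·10 + 10·11 = 3
s_40 = 1·3 + 1·0 + 10·10 = 12
s_41 = 1·12 + 1·3 + 10·0 = 2
s_42 = 1·2 + 1·12 + 10·3 = 5
s_43 = 1·5 + 1·2 + 10·12 = 10
s_44 = 1·10 + 1·5 + 10·2 = 9
s_45 = 1·9 + 1·10 + 10·5 = 4
s_46 = 1·4 + 1·9 + 10·10 = 9
s_47 = 1·9 + 1·4 + 10·9 = 12
s_48 = 1·12 + 1·9 + 10·4 = 9
s_49 = 1·9 + 1·12 + 10·9 = 7
s_50 = 1·7 + 1·9 + 10·12 = 6
s_51 = 1·6 + 1·7 + 10·9 = 12
s_52 = 1·12 + 1·6 + 10·7 = 10
s_53 = 1·10 + 1·12 + 10·6 = 4
s_54 = 1·4 + 1·10 + 10·12 = 4
s_55 = 1·4 + 1·4 + 10·10 = 4
s_56 = 1·4 + 1·4 + 10·4 = 9
s_57 = 1·9 + 1·4 + 10·4 = 1
s_58 = 1·1 + 1·9 + 10·4 = 11
s_59 = 1·11 + 1·1 + 10·9 = 11
s_60 = 1·11 + 1·11 + 10·1 = 6
s_61 = 1·6 + 1·11 + 10·11 = 10
s_62 = 1·10 + 1·6 + 10·11 = 9
s_63 = 1·9 + 1·10 + 10·6 = 1
s_64 = 1·1 + 1·9 + 10·10 = 6
s_65 = 1·6 + 1·1 + 10·9 = 6
s_66 = 1·6 + 1·6 + 10·1 = 9
s_67 = 1·9 + 1·6 + 10·6 = 10
s_68 = 1·10 + 1·9 + 10·6 = 1
s_69 = 1·1 + 1·10 + 10·9 = 10
s_70 = 1·10 + 1·1 + 10·10 = 7
s_71 = 1·7 + 1·10 + 10·1 = 1
s_72 = 1·1 + 1·7 + 10·10 = 4
s_73 = 1·4 + 1·1 + 10·7 = 10
s_74 = 1·10 + 1·4 + 10·1 = 11
s_75 = 1·11 + 1·10 + 10·4 = 9
s_76 = 1·9 + 1·11 + 10·10 = 3
s_77 = 1·3 + 1·9 + 10·11 = 5
s_78 = 1·5 + 1·3 + 10·9 = 7
s_79 = 1·7 + 1·5 + 10·3 = 3
s_80 = 1·3 + 1·7 + 10·5 = 8
s_81 = 1·8 + 1·3 + 10·7 = 3
s_82 = 1·3 + 1·8 + 10·3 = 2
s_83 = 1·2 + 1·3 + 10·8 = 7
s_84 = 1·7 + 1·2 + 10·3 = 0
s_85 = 1·0 + 1·7 + 10·2 = 1
s_86 = 1·1 + 1·0 + 10·7 = 6
s_87 = 1·6 + 1·1 + 10·0 = 7
s_88 = 1·7 + 1·6 + 10·1 = 10
s_89 = 1·10 + 1·7 + 10·6 = 12
s_90 = 1·12 + 1·10 + 10·7 = 1
s_91 = 1·1 + 1·12 + 10·10 = 9
s_92 = 1·9 + 1·1 + 10·12 = 0
s_93 = 1·0 + 1·9 + 10·1 = 6
s_94 = 1·6 + 1·0 + 10·9 = 5
s_95 = 1·5 + 1·6 + 10·0 = 11
s_96 = 1·11 + 1·5 + 10·6 = 11
s_97 = 1·11 + 1·11 + 10·5 = 7
s_98 = 1·7 + 1·11 + 10·11 = 11
s_99 = 1·11 + 1·7 + 10·11 = 11
s_100 = 1·11 + 1·11 + 10·7 = 1
s_101 = 1·1 + 1·11 + 10·11 = 5
s_102 = 1·5 + 1·1 + 10·11 = 12
s_103 = 1·12 + 1·5 + 10·1 = 1
s_104 = 1·1 + 1·12 + 10·5 = 11
s_105 = 1·11 + 1·1 + 10·12 = 2
s_106 = 1·2 + 1·11 + 10·1 = 10
s_107 = 1·10 + 1·2 + 10·11 = 5
s_108 = 1·5 + 1·10 + 10·2 = 9
s_109 = 1·9 + 1·5 + 10·10 = 10
s_110 = 1·10 + 1·9 + 10·5 = 4
s_111 = 1·4 + 1·10 + 10·9 = 0
s_112 = 1·0 + 1·4 + 10·10 = 0
s_113 = 1·0 + 1·0 + 10·4 = 1
s_114 = 1·1 + 1·0 + 10·0 = 1
s_115 = 1·1 + 1·1 + 10·0 = 2
s_116 = 1·2 + 1·1 + 10·1 = 0
s_117 = 1·0 + 1·2 + 10·1 = 12

12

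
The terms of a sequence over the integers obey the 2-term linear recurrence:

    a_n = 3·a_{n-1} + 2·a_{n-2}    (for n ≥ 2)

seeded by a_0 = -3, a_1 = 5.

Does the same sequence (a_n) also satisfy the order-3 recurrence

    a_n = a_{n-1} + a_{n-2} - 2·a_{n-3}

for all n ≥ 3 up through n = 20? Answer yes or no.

Terms a_0..a_20: -3, 5, 9, 37, 129, 461, 1641, 5845, 20817, 74141, 264057, 940453, 3349473, 11929325, 42486921, 151319413, 538932081, 1919435069, 6836169369, 24347378245, 86714473473
n=3: candidate gives 20, actual a_3 = 37 ✗

no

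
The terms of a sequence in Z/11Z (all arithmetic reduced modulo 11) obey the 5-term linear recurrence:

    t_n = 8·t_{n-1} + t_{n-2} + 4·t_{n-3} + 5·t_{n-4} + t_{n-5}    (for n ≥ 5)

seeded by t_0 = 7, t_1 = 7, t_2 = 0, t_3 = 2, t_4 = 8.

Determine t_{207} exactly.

t_5 = 8·8 + 1·2 + 4·0 + 5·7 + 1·7 = 9
t_6 = 8·9 + 1·8 + 4·2 + 5·0 + 1·7 = 7
t_7 = 8·7 + 1·9 + 4·8 + 5·2 + 1·0 = 8
t_8 = 8·8 + 1·7 + 4·9 + 5·8 + 1·2 = 6
t_9 = 8·6 + 1·8 + 4·7 + 5·9 + 1·8 = 5
t_10 = 8·5 + 1·6 + 4·8 + 5·7 + 1·9 = 1
Continuing the recurrence:
  t_11 = 7;  t_12 = 5;  t_13 = 5;  t_14 = 6;  t_15 = 10;  t_16 = 6
  t_17 = 2;  t_18 = 9;  t_19 = 0;  t_20 = 2;  t_21 = 2;  t_22 = 10
  t_23 = 0;  t_24 = 6;  t_25 = 1;  t_26 = 0;  t_27 = 2;  t_28 = 6
  t_29 = 6;  t_30 = 8;  t_31 = 5;  t_32 = 5;  t_33 = 3;  t_34 = 7
  t_35 = 2;  t_36 = 10;  t_37 = 9;  t_38 = 7;  t_39 = 1;  t_40 = 4
  t_41 = 6;  t_42 = 1;  t_43 = 9;  t_44 = 8;  t_45 = 1;  t_46 = 8
  t_47 = 0;  t_48 = 6;  t_49 = 5;  t_50 = 10;  t_51 = 7;  t_52 = 6
  t_53 = 5;  t_54 = 8;  t_55 = 6;  t_56 = 3;  t_57 = 5;  t_58 = 2
  t_59 = 5;  t_60 = 6;  t_61 = 1;  t_62 = 5;  t_63 = 4;  t_64 = 10
  t_65 = 5;  t_66 = 4;  t_67 = 3;  t_68 = 3;  t_69 = 1;  t_70 = 4
  t_71 = 9;  t_72 = 10;  t_73 = 3;  t_74 = 3;  t_75 = 6;  t_76 = 1
  t_77 = 7;  t_78 = 0;  t_79 = 0;  t_80 = 6;  t_81 = 7;  t_82 = 3
  t_83 = 0;  t_84 = 6;  t_85 = 2;  t_86 = 0;  t_87 = 7;  t_88 = 6
  t_89 = 5;  t_90 = 10;  t_91 = 1;  t_92 = 9;  t_93 = 1;  t_94 = 10
  t_95 = 0;  t_96 = 5;  t_97 = 6;  t_98 = 5;  t_99 = 10;  t_100 = 2
  t_101 = 4;  t_102 = 6;  t_103 = 5;  t_104 = 5;  t_105 = 3;  t_106 = 6
  t_107 = 3;  t_108 = 6;  t_109 = 7;  t_110 = 8;  t_111 = 6;  t_112 = 7
  t_113 = 3;  t_114 = 3;  t_115 = 5;  t_116 = 8;  t_117 = 4;  t_118 = 1
  t_119 = 6;  t_120 = 0;  t_121 = 5;  t_122 = 7;  t_123 = 4;  t_124 = 10
  t_125 = 5;  t_126 = 7;  t_127 = 7;  t_128 = 5;  t_129 = 0;  t_130 = 7
  t_131 = 8;  t_132 = 4;  t_133 = 7;  t_134 = 6;  t_135 = 8;  t_136 = 5
  t_137 = 1;  t_138 = 5;  t_139 = 8;  t_140 = 7;  t_141 = 6;  t_142 = 3
  t_143 = 4;  t_144 = 3;  t_145 = 0;  t_146 = 7;  t_147 = 3;  t_148 = 6
  t_149 = 5;  t_150 = 5;  t_151 = 3;  t_152 = 5;  t_153 = 6;  t_154 = 7
  t_155 = 3;  t_156 = 6;  t_157 = 4;  t_158 = 3;  t_159 = 8;  t_160 = 6
  t_161 = 6;  t_162 = 6;  t_163 = 0;  t_164 = 2;  t_165 = 10;  t_166 = 8
  t_167 = 0;  t_168 = 3;  t_169 = 9;  t_170 = 4;  t_171 = 6;  t_172 = 4
  t_173 = 3;  t_174 = 4;  t_175 = 8;  t_176 = 7;  t_177 = 0;  t_178 = 7
  t_179 = 7;  t_180 = 7;  t_181 = 10;  t_182 = 7;  t_183 = 4;  t_184 = 0
  t_185 = 1;  t_186 = 3;  t_187 = 8;  t_188 = 9;  t_189 = 9;  t_190 = 8
  t_191 = 9;  t_192 = 4;  t_193 = 6;  t_194 = 5;  t_195 = 5;  t_196 = 10
  t_197 = 7;  t_198 = 7;  t_199 = 1;  t_200 = 10;  t_201 = 0;  t_202 = 1
  t_203 = 5;  t_204 = 4;  t_205 = 7
t_206 = 8·7 + 1·4 + 4·5 + 5·1 + 1·0 = 8
t_207 = 8·8 + 1·7 + 4·4 + 5·5 + 1·1 = 3

3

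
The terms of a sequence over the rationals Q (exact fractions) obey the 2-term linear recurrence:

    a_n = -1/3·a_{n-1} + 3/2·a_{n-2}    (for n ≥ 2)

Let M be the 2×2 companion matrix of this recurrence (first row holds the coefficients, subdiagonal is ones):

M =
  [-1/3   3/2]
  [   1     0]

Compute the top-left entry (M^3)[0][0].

(M^3)[0][0] is the top entry after applying M 3 times to the unit state (1, 0). Equivalently it is h_{4} for the auxiliary sequence (h_n) obeying the same recurrence with h_1 = 1 and h_i = 0 for 0 ≤ i < 1:
h_2 = -1/3·1 + 3/2·0 = -1/3
h_3 = -1/3·-1/3 + 3/2·1 = 29/18
h_4 = -1/3·29/18 + 3/2·-1/3 = -28/27

-28/27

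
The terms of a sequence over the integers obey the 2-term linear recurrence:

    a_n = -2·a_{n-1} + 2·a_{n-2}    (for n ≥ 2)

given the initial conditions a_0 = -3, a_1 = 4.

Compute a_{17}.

47080448

a_2 = -2·4 + 2·-3 = -14
a_3 = -2·-14 + 2·4 = 36
a_4 = -2·36 + 2·-14 = -100
a_5 = -2·-100 + 2·36 = 272
a_6 = -2·272 + 2·-100 = -744
a_7 = -2·-744 + 2·272 = 2032
a_8 = -2·2032 + 2·-744 = -5552
a_9 = -2·-5552 + 2·2032 = 15168
a_10 = -2·15168 + 2·-5552 = -41440
a_11 = -2·-41440 + 2·15168 = 113216
a_12 = -2·113216 + 2·-41440 = -309312
a_13 = -2·-309312 + 2·113216 = 845056
a_14 = -2·845056 + 2·-309312 = -2308736
a_15 = -2·-2308736 + 2·845056 = 6307584
a_16 = -2·6307584 + 2·-2308736 = -17232640
a_17 = -2·-17232640 + 2·6307584 = 47080448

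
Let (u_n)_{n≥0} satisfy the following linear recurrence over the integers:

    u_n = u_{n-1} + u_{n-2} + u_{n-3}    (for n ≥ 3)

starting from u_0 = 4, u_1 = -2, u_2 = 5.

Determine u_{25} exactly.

4152234

u_3 = 1·5 + 1·-2 + 1·4 = 7
u_4 = 1·7 + 1·5 + 1·-2 = 10
u_5 = 1·10 + 1·7 + 1·5 = 22
u_6 = 1·22 + 1·10 + 1·7 = 39
u_7 = 1·39 + 1·22 + 1·10 = 71
u_8 = 1·71 + 1·39 + 1·22 = 132
u_9 = 1·132 + 1·71 + 1·39 = 242
u_10 = 1·242 + 1·132 + 1·71 = 445
u_11 = 1·445 + 1·242 + 1·132 = 819
u_12 = 1·819 + 1·445 + 1·242 = 1506
u_13 = 1·1506 + 1·819 + 1·445 = 2770
u_14 = 1·2770 + 1·1506 + 1·819 = 5095
u_15 = 1·5095 + 1·2770 + 1·1506 = 9371
u_16 = 1·9371 + 1·5095 + 1·2770 = 17236
u_17 = 1·17236 + 1·9371 + 1·5095 = 31702
u_18 = 1·31702 + 1·17236 + 1·9371 = 58309
u_19 = 1·58309 + 1·31702 + 1·17236 = 107247
u_20 = 1·107247 + 1·58309 + 1·31702 = 197258
u_21 = 1·197258 + 1·107247 + 1·58309 = 362814
u_22 = 1·362814 + 1·197258 + 1·107247 = 667319
u_23 = 1·667319 + 1·362814 + 1·197258 = 1227391
u_24 = 1·1227391 + 1·667319 + 1·362814 = 2257524
u_25 = 1·2257524 + 1·1227391 + 1·667319 = 4152234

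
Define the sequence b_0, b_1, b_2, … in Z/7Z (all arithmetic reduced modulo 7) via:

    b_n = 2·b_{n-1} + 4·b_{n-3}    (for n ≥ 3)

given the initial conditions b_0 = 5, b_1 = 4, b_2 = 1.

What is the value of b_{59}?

1

b_3 = 2·1 + 0·4 + 4·5 = 1
b_4 = 2·1 + 0·1 + 4·4 = 4
b_5 = 2·4 + 0·1 + 4·1 = 5
b_6 = 2·5 + 0·4 + 4·1 = 0
b_7 = 2·0 + 0·5 + 4·4 = 2
b_8 = 2·2 + 0·0 + 4·5 = 3
b_9 = 2·3 + 0·2 + 4·0 = 6
b_10 = 2·6 + 0·3 + 4·2 = 6
b_11 = 2·6 + 0·6 + 4·3 = 3
b_12 = 2·3 + 0·6 + 4·6 = 2
b_13 = 2·2 + 0·3 + 4·6 = 0
b_14 = 2·0 + 0·2 + 4·3 = 5
b_15 = 2·5 + 0·0 + 4·2 = 4
b_16 = 2·4 + 0·5 + 4·0 = 1
(b_14, b_15, b_16) = (5, 4, 1) = (b_0, b_1, b_2), so the sequence has period 14.
59 ≡ 3 (mod 14), hence b_59 = b_3 = 1.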